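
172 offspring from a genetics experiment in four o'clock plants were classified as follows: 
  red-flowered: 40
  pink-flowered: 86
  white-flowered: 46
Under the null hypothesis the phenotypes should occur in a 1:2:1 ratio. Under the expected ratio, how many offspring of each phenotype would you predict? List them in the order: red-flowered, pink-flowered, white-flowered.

43, 86, 43

Expected counts for N = 172 under a 1:2:1 ratio (total parts = 4):
  red-flowered: 172 × 1/4 = 43
  pink-flowered: 172 × 2/4 = 86
  white-flowered: 172 × 1/4 = 43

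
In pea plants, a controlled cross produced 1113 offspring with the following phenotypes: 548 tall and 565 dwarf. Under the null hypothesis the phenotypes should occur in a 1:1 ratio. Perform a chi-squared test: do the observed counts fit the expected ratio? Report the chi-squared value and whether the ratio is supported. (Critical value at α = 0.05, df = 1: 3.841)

0.260; consistent

Expected counts for N = 1113 under a 1:1 ratio (total parts = 2):
  tall: 1113 × 1/2 = 556.5
  dwarf: 1113 × 1/2 = 556.5
χ² = Σ (O − E)² / E
  tall: (548 − 556.5)² / 556.5 = 0.1298
  dwarf: (565 − 556.5)² / 556.5 = 0.1298
χ² = 0.1298 + 0.1298 = 0.2596 ≈ 0.260
Degrees of freedom = 2 − 1 = 1; critical value at α = 0.05 is 3.841.
Since 0.260 < 3.841, we fail to reject the null hypothesis — the data are consistent with the 1:1 ratio.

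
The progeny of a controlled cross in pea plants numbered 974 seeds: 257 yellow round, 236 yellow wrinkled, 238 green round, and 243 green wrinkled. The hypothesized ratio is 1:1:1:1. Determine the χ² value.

1.105

Total ratio parts = 4. Expected numbers out of 974:
  yellow round: 974 × 1/4 = 243.5
  yellow wrinkled: 974 × 1/4 = 243.5
  green round: 974 × 1/4 = 243.5
  green wrinkled: 974 × 1/4 = 243.5
χ² = Σ (O − E)² / E
  yellow round: (257 − 243.5)² / 243.5 = 0.7485
  yellow wrinkled: (236 − 243.5)² / 243.5 = 0.2310
  green round: (238 − 243.5)² / 243.5 = 0.1242
  green wrinkled: (243 − 243.5)² / 243.5 = 0.0010
χ² = 0.7485 + 0.2310 + 0.1242 + 0.0010 = 1.1047 ≈ 1.105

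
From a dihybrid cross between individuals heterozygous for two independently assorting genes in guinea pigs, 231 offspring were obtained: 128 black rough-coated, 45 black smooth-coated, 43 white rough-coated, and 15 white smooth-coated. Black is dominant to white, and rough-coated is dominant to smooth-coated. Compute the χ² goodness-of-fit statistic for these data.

A dihybrid F₂ with independent assortment and complete dominance at both loci gives a 9:3:3:1 phenotypic ratio.
Under the 9:3:3:1 hypothesis (Σ ratio = 16, N = 231):
  black rough-coated: 231 × 9/16 = 129.9375
  black smooth-coated: 231 × 3/16 = 43.3125
  white rough-coated: 231 × 3/16 = 43.3125
  white smooth-coated: 231 × 1/16 = 14.4375
χ² = Σ (O − E)² / E
  black rough-coated: (128 − 129.9375)² / 129.9375 = 0.0289
  black smooth-coated: (45 − 43.3125)² / 43.3125 = 0.0657
  white rough-coated: (43 − 43.3125)² / 43.3125 = 0.0023
  white smooth-coated: (15 − 14.4375)² / 14.4375 = 0.0219
χ² = 0.0289 + 0.0657 + 0.0023 + 0.0219 = 0.1188 ≈ 0.119

0.119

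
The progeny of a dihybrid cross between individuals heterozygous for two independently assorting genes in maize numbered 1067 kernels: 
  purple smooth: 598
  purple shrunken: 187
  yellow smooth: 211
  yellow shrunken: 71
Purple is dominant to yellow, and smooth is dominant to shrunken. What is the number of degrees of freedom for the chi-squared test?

A dihybrid F₂ with independent assortment and complete dominance at both loci gives a 9:3:3:1 phenotypic ratio.
A goodness-of-fit test with 4 phenotype classes has df = 4 − 1 = 3.

3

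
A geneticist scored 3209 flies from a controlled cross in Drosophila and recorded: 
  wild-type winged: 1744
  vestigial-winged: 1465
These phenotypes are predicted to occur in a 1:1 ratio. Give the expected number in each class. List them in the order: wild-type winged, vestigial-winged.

Total ratio parts = 2. Expected numbers out of 3209:
  wild-type winged: 3209 × 1/2 = 1604.5
  vestigial-winged: 3209 × 1/2 = 1604.5

1604.5, 1604.5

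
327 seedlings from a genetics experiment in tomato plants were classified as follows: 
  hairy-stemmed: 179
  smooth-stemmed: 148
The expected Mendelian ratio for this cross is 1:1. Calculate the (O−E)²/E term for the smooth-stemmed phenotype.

Total ratio parts = 2. Expected numbers out of 327:
  hairy-stemmed: 327 × 1/2 = 163.5
  smooth-stemmed: 327 × 1/2 = 163.5
Contribution of smooth-stemmed: (148 − 163.5)² / 163.5 = 1.4694

1.469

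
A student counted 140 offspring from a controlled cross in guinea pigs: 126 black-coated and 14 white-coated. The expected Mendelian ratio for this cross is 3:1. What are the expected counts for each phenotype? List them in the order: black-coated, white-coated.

Under the 3:1 hypothesis (Σ ratio = 4, N = 140):
  black-coated: 140 × 3/4 = 105
  white-coated: 140 × 1/4 = 35

105, 35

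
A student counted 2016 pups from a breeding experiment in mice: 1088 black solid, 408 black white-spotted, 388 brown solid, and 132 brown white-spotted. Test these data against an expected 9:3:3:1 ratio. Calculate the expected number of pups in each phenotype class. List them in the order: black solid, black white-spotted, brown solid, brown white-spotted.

1134, 378, 378, 126

The 9:3:3:1 ratio has 16 parts, so with N = 2016 the expected counts are:
  black solid: 2016 × 9/16 = 1134
  black white-spotted: 2016 × 3/16 = 378
  brown solid: 2016 × 3/16 = 378
  brown white-spotted: 2016 × 1/16 = 126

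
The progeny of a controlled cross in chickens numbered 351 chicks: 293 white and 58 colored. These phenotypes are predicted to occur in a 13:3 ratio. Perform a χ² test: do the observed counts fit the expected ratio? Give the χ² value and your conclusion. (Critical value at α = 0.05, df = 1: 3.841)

1.141; consistent

Under the 13:3 hypothesis (Σ ratio = 16, N = 351):
  white: 351 × 13/16 = 285.1875
  colored: 351 × 3/16 = 65.8125
χ² = Σ (O − E)² / E
  white: (293 − 285.1875)² / 285.1875 = 0.2140
  colored: (58 − 65.8125)² / 65.8125 = 0.9274
χ² = 0.2140 + 0.9274 = 1.1414 ≈ 1.141
Degrees of freedom = 2 − 1 = 1; critical value at α = 0.05 is 3.841.
Since 1.141 < 3.841, we fail to reject the null hypothesis — the data are consistent with the 13:3 ratio.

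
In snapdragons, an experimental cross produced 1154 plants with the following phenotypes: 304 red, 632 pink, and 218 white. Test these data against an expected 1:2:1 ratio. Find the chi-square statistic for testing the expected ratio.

Under the 1:2:1 hypothesis (Σ ratio = 4, N = 1154):
  red: 1154 × 1/4 = 288.5
  pink: 1154 × 2/4 = 577
  white: 1154 × 1/4 = 288.5
χ² = Σ (O − E)² / E
  red: (304 − 288.5)² / 288.5 = 0.8328
  pink: (632 − 577)² / 577 = 5.2426
  white: (218 − 288.5)² / 288.5 = 17.2279
χ² = 0.8328 + 5.2426 + 17.2279 = 23.3033 ≈ 23.303

23.303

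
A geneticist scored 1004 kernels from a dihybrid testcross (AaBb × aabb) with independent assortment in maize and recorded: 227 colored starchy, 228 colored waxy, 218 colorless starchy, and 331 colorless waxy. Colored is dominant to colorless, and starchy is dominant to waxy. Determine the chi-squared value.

A dihybrid testcross with independent assortment gives a 1:1:1:1 ratio.
The 1:1:1:1 ratio has 4 parts, so with N = 1004 the expected counts are:
  colored starchy: 1004 × 1/4 = 251
  colored waxy: 1004 × 1/4 = 251
  colorless starchy: 1004 × 1/4 = 251
  colorless waxy: 1004 × 1/4 = 251
χ² = Σ (O − E)² / E
  colored starchy: (227 − 251)² / 251 = 2.2948
  colored waxy: (228 − 251)² / 251 = 2.1076
  colorless starchy: (218 − 251)² / 251 = 4.3386
  colorless waxy: (331 − 251)² / 251 = 25.4980
χ² = 2.2948 + 2.1076 + 4.3386 + 25.4980 = 34.239

34.239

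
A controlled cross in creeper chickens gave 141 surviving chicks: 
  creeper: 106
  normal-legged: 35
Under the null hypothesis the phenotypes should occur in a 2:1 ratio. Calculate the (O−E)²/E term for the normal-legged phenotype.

3.064

The 2:1 ratio has 3 parts, so with N = 141 the expected counts are:
  creeper: 141 × 2/3 = 94
  normal-legged: 141 × 1/3 = 47
Contribution of normal-legged: (35 − 47)² / 47 = 3.0638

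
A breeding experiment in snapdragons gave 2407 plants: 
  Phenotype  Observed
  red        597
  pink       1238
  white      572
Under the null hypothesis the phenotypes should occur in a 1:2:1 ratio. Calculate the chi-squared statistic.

2.497

Under the 1:2:1 hypothesis (Σ ratio = 4, N = 2407):
  red: 2407 × 1/4 = 601.75
  pink: 2407 × 2/4 = 1203.5
  white: 2407 × 1/4 = 601.75
χ² = Σ (O − E)² / E
  red: (597 − 601.75)² / 601.75 = 0.0375
  pink: (1238 − 1203.5)² / 1203.5 = 0.9890
  white: (572 − 601.75)² / 601.75 = 1.4708
χ² = 0.0375 + 0.9890 + 1.4708 = 2.4973 ≈ 2.497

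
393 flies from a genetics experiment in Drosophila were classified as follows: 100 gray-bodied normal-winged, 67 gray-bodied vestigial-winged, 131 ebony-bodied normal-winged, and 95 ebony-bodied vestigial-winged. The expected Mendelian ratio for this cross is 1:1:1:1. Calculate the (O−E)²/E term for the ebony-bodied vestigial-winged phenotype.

Total ratio parts = 4. Expected numbers out of 393:
  gray-bodied normal-winged: 393 × 1/4 = 98.25
  gray-bodied vestigial-winged: 393 × 1/4 = 98.25
  ebony-bodied normal-winged: 393 × 1/4 = 98.25
  ebony-bodied vestigial-winged: 393 × 1/4 = 98.25
Contribution of ebony-bodied vestigial-winged: (95 − 98.25)² / 98.25 = 0.1075

0.108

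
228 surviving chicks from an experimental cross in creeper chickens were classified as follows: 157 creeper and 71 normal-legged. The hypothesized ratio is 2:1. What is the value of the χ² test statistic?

0.493

Expected counts for N = 228 under a 2:1 ratio (total parts = 3):
  creeper: 228 × 2/3 = 152
  normal-legged: 228 × 1/3 = 76
χ² = Σ (O − E)² / E
  creeper: (157 − 152)² / 152 = 0.1645
  normal-legged: (71 − 76)² / 76 = 0.3289
χ² = 0.1645 + 0.3289 = 0.4934 ≈ 0.493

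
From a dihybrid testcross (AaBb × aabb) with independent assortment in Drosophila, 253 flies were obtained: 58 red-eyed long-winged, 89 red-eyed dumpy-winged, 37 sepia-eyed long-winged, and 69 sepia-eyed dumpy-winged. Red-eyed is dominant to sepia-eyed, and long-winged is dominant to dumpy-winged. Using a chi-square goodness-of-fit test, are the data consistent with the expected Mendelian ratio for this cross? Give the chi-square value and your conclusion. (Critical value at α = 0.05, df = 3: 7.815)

A dihybrid testcross with independent assortment gives a 1:1:1:1 ratio.
The 1:1:1:1 ratio has 4 parts, so with N = 253 the expected counts are:
  red-eyed long-winged: 253 × 1/4 = 63.25
  red-eyed dumpy-winged: 253 × 1/4 = 63.25
  sepia-eyed long-winged: 253 × 1/4 = 63.25
  sepia-eyed dumpy-winged: 253 × 1/4 = 63.25
χ² = Σ (O − E)² / E
  red-eyed long-winged: (58 − 63.25)² / 63.25 = 0.4358
  red-eyed dumpy-winged: (89 − 63.25)² / 63.25 = 10.4832
  sepia-eyed long-winged: (37 − 63.25)² / 63.25 = 10.8943
  sepia-eyed dumpy-winged: (69 − 63.25)² / 63.25 = 0.5227
χ² = 0.4358 + 10.4832 + 10.8943 + 0.5227 = 22.336
Degrees of freedom = 4 − 1 = 3; critical value at α = 0.05 is 7.815.
Since 22.336 > 7.815, we reject the null hypothesis — the data do not fit the 1:1:1:1 ratio.

22.336; not consistent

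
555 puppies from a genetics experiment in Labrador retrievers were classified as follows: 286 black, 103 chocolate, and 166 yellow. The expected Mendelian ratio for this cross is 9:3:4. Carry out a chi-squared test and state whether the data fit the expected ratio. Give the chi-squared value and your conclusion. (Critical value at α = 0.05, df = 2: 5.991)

7.559; not consistent

Expected counts for N = 555 under a 9:3:4 ratio (total parts = 16):
  black: 555 × 9/16 = 312.1875
  chocolate: 555 × 3/16 = 104.0625
  yellow: 555 × 4/16 = 138.75
χ² = Σ (O − E)² / E
  black: (286 − 312.1875)² / 312.1875 = 2.1967
  chocolate: (103 − 104.0625)² / 104.0625 = 0.0108
  yellow: (166 − 138.75)² / 138.75 = 5.3518
χ² = 2.1967 + 0.0108 + 5.3518 = 7.5593 ≈ 7.559
Degrees of freedom = 3 − 1 = 2; critical value at α = 0.05 is 5.991.
Since 7.559 > 5.991, we reject the null hypothesis — the data do not fit the 9:3:4 ratio.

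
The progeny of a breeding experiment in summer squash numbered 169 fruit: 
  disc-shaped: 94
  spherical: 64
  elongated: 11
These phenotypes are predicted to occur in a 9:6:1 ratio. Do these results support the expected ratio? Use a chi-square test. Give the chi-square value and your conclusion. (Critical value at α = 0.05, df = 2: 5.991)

0.036; consistent

Total ratio parts = 16. Expected numbers out of 169:
  disc-shaped: 169 × 9/16 = 95.0625
  spherical: 169 × 6/16 = 63.375
  elongated: 169 × 1/16 = 10.5625
χ² = Σ (O − E)² / E
  disc-shaped: (94 − 95.0625)² / 95.0625 = 0.0119
  spherical: (64 − 63.375)² / 63.375 = 0.0062
  elongated: (11 − 10.5625)² / 10.5625 = 0.0181
χ² = 0.0119 + 0.0062 + 0.0181 = 0.0362 ≈ 0.036
Degrees of freedom = 3 − 1 = 2; critical value at α = 0.05 is 5.991.
Since 0.036 < 5.991, we fail to reject the null hypothesis — the data are consistent with the 9:6:1 ratio.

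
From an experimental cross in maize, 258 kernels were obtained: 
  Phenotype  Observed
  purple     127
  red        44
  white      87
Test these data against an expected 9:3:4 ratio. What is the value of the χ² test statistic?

Total ratio parts = 16. Expected numbers out of 258:
  purple: 258 × 9/16 = 145.125
  red: 258 × 3/16 = 48.375
  white: 258 × 4/16 = 64.5
χ² = Σ (O − E)² / E
  purple: (127 − 145.125)² / 145.125 = 2.2637
  red: (44 − 48.375)² / 48.375 = 0.3957
  white: (87 − 64.5)² / 64.5 = 7.8488
χ² = 2.2637 + 0.3957 + 7.8488 = 10.5082 ≈ 10.508

10.508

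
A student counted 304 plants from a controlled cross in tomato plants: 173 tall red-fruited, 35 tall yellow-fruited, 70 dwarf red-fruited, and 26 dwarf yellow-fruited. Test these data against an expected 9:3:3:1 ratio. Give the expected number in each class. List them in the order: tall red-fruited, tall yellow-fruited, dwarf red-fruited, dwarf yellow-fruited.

171, 57, 57, 19

Expected counts for N = 304 under a 9:3:3:1 ratio (total parts = 16):
  tall red-fruited: 304 × 9/16 = 171
  tall yellow-fruited: 304 × 3/16 = 57
  dwarf red-fruited: 304 × 3/16 = 57
  dwarf yellow-fruited: 304 × 1/16 = 19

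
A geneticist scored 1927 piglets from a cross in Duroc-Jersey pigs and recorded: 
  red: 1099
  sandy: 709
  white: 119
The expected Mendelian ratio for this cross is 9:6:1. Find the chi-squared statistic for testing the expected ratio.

0.483

Under the 9:6:1 hypothesis (Σ ratio = 16, N = 1927):
  red: 1927 × 9/16 = 1083.9375
  sandy: 1927 × 6/16 = 722.625
  white: 1927 × 1/16 = 120.4375
χ² = Σ (O − E)² / E
  red: (1099 − 1083.9375)² / 1083.9375 = 0.2093
  sandy: (709 − 722.625)² / 722.625 = 0.2569
  white: (119 − 120.4375)² / 120.4375 = 0.0172
χ² = 0.2093 + 0.2569 + 0.0172 = 0.4834 ≈ 0.483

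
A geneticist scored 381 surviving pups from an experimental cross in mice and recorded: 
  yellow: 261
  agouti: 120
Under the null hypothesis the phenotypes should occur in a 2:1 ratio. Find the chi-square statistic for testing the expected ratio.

Expected counts for N = 381 under a 2:1 ratio (total parts = 3):
  yellow: 381 × 2/3 = 254
  agouti: 381 × 1/3 = 127
χ² = Σ (O − E)² / E
  yellow: (261 − 254)² / 254 = 0.1929
  agouti: (120 − 127)² / 127 = 0.3858
χ² = 0.1929 + 0.3858 = 0.5787 ≈ 0.579

0.579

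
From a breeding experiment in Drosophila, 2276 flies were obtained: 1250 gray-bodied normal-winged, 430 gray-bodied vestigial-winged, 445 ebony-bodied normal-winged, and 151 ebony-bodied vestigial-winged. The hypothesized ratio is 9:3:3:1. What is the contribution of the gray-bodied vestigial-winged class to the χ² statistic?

Under the 9:3:3:1 hypothesis (Σ ratio = 16, N = 2276):
  gray-bodied normal-winged: 2276 × 9/16 = 1280.25
  gray-bodied vestigial-winged: 2276 × 3/16 = 426.75
  ebony-bodied normal-winged: 2276 × 3/16 = 426.75
  ebony-bodied vestigial-winged: 2276 × 1/16 = 142.25
Contribution of gray-bodied vestigial-winged: (430 − 426.75)² / 426.75 = 0.0248

0.025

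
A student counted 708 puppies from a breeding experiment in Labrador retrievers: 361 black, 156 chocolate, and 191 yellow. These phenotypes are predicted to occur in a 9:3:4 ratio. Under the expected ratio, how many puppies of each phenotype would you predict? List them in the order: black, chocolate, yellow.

Expected counts for N = 708 under a 9:3:4 ratio (total parts = 16):
  black: 708 × 9/16 = 398.25
  chocolate: 708 × 3/16 = 132.75
  yellow: 708 × 4/16 = 177

398.25, 132.75, 177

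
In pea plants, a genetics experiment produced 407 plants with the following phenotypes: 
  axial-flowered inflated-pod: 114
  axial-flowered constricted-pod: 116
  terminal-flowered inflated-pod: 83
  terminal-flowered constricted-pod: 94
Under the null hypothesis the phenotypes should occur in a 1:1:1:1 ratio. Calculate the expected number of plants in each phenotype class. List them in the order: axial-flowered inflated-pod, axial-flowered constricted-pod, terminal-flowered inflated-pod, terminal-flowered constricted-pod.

101.75, 101.75, 101.75, 101.75

Under the 1:1:1:1 hypothesis (Σ ratio = 4, N = 407):
  axial-flowered inflated-pod: 407 × 1/4 = 101.75
  axial-flowered constricted-pod: 407 × 1/4 = 101.75
  terminal-flowered inflated-pod: 407 × 1/4 = 101.75
  terminal-flowered constricted-pod: 407 × 1/4 = 101.75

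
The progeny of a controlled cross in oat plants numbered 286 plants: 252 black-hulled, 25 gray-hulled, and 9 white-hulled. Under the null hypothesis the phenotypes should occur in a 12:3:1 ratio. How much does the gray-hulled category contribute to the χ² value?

15.280

The 12:3:1 ratio has 16 parts, so with N = 286 the expected counts are:
  black-hulled: 286 × 12/16 = 214.5
  gray-hulled: 286 × 3/16 = 53.625
  white-hulled: 286 × 1/16 = 17.875
Contribution of gray-hulled: (25 − 53.625)² / 53.625 = 15.2800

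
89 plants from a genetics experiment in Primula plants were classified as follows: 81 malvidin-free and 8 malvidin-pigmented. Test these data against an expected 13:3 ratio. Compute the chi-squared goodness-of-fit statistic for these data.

Under the 13:3 hypothesis (Σ ratio = 16, N = 89):
  malvidin-free: 89 × 13/16 = 72.3125
  malvidin-pigmented: 89 × 3/16 = 16.6875
χ² = Σ (O − E)² / E
  malvidin-free: (81 − 72.3125)² / 72.3125 = 1.0437
  malvidin-pigmented: (8 − 16.6875)² / 16.6875 = 4.5227
χ² = 1.0437 + 4.5227 = 5.5664 ≈ 5.566

5.566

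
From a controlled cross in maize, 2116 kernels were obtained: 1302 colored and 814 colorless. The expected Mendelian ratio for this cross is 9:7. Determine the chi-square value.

The 9:7 ratio has 16 parts, so with N = 2116 the expected counts are:
  colored: 2116 × 9/16 = 1190.25
  colorless: 2116 × 7/16 = 925.75
χ² = Σ (O − E)² / E
  colored: (1302 − 1190.25)² / 1190.25 = 10.4920
  colorless: (814 − 925.75)² / 925.75 = 13.4897
χ² = 10.4920 + 13.4897 = 23.9817 ≈ 23.982

23.982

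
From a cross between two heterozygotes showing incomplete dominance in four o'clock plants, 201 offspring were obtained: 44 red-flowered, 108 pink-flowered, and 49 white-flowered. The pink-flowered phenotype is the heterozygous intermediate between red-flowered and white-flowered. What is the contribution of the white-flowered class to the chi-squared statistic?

0.031

With incomplete dominance, a heterozygote × heterozygote cross gives a 1:2:1 phenotypic ratio.
The 1:2:1 ratio has 4 parts, so with N = 201 the expected counts are:
  red-flowered: 201 × 1/4 = 50.25
  pink-flowered: 201 × 2/4 = 100.5
  white-flowered: 201 × 1/4 = 50.25
Contribution of white-flowered: (49 − 50.25)² / 50.25 = 0.0311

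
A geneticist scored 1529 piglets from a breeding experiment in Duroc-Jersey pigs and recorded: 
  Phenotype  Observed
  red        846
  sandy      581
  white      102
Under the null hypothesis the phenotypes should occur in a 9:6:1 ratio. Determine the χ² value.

0.765

The 9:6:1 ratio has 16 parts, so with N = 1529 the expected counts are:
  red: 1529 × 9/16 = 860.0625
  sandy: 1529 × 6/16 = 573.375
  white: 1529 × 1/16 = 95.5625
χ² = Σ (O − E)² / E
  red: (846 − 860.0625)² / 860.0625 = 0.2299
  sandy: (581 − 573.375)² / 573.375 = 0.1014
  white: (102 − 95.5625)² / 95.5625 = 0.4337
χ² = 0.2299 + 0.1014 + 0.4337 = 0.765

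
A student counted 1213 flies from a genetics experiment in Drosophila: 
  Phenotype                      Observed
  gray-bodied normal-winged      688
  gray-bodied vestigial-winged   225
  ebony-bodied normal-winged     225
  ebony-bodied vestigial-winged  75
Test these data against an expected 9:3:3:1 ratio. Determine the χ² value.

0.108

Under the 9:3:3:1 hypothesis (Σ ratio = 16, N = 1213):
  gray-bodied normal-winged: 1213 × 9/16 = 682.3125
  gray-bodied vestigial-winged: 1213 × 3/16 = 227.4375
  ebony-bodied normal-winged: 1213 × 3/16 = 227.4375
  ebony-bodied vestigial-winged: 1213 × 1/16 = 75.8125
χ² = Σ (O − E)² / E
  gray-bodied normal-winged: (688 − 682.3125)² / 682.3125 = 0.0474
  gray-bodied vestigial-winged: (225 − 227.4375)² / 227.4375 = 0.0261
  ebony-bodied normal-winged: (225 − 227.4375)² / 227.4375 = 0.0261
  ebony-bodied vestigial-winged: (75 − 75.8125)² / 75.8125 = 0.0087
χ² = 0.0474 + 0.0261 + 0.0261 + 0.0087 = 0.1083 ≈ 0.108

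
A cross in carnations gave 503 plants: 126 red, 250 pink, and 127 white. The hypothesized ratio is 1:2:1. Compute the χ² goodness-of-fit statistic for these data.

Total ratio parts = 4. Expected numbers out of 503:
  red: 503 × 1/4 = 125.75
  pink: 503 × 2/4 = 251.5
  white: 503 × 1/4 = 125.75
χ² = Σ (O − E)² / E
  red: (126 − 125.75)² / 125.75 = 0.0005
  pink: (250 − 251.5)² / 251.5 = 0.0089
  white: (127 − 125.75)² / 125.75 = 0.0124
χ² = 0.0005 + 0.0089 + 0.0124 = 0.0218 ≈ 0.022

0.022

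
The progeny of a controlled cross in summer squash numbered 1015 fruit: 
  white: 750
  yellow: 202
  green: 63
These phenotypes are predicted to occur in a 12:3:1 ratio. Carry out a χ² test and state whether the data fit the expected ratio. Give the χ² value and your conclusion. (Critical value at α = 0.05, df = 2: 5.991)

Total ratio parts = 16. Expected numbers out of 1015:
  white: 1015 × 12/16 = 761.25
  yellow: 1015 × 3/16 = 190.3125
  green: 1015 × 1/16 = 63.4375
χ² = Σ (O − E)² / E
  white: (750 − 761.25)² / 761.25 = 0.1663
  yellow: (202 − 190.3125)² / 190.3125 = 0.7178
  green: (63 − 63.4375)² / 63.4375 = 0.0030
χ² = 0.1663 + 0.7178 + 0.0030 = 0.8871 ≈ 0.887
Degrees of freedom = 3 − 1 = 2; critical value at α = 0.05 is 5.991.
Since 0.887 < 5.991, we fail to reject the null hypothesis — the data are consistent with the 12:3:1 ratio.

0.887; consistent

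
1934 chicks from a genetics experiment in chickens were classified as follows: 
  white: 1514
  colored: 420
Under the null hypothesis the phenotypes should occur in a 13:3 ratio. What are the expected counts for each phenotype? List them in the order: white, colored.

1571.375, 362.625

Expected counts for N = 1934 under a 13:3 ratio (total parts = 16):
  white: 1934 × 13/16 = 1571.375
  colored: 1934 × 3/16 = 362.625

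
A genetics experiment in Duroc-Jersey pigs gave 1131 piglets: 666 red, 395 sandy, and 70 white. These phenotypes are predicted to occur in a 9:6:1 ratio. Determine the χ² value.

3.404

Expected counts for N = 1131 under a 9:6:1 ratio (total parts = 16):
  red: 1131 × 9/16 = 636.1875
  sandy: 1131 × 6/16 = 424.125
  white: 1131 × 1/16 = 70.6875
χ² = Σ (O − E)² / E
  red: (666 − 636.1875)² / 636.1875 = 1.3970
  sandy: (395 − 424.125)² / 424.125 = 2.0000
  white: (70 − 70.6875)² / 70.6875 = 0.0067
χ² = 1.3970 + 2.0000 + 0.0067 = 3.4037 ≈ 3.404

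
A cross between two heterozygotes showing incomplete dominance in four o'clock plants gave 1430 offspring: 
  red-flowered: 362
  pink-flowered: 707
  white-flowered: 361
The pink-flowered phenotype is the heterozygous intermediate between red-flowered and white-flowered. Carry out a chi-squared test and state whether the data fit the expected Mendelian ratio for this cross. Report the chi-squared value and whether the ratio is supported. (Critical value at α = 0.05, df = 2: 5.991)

0.180; consistent

With incomplete dominance, a heterozygote × heterozygote cross gives a 1:2:1 phenotypic ratio.
Under the 1:2:1 hypothesis (Σ ratio = 4, N = 1430):
  red-flowered: 1430 × 1/4 = 357.5
  pink-flowered: 1430 × 2/4 = 715
  white-flowered: 1430 × 1/4 = 357.5
χ² = Σ (O − E)² / E
  red-flowered: (362 − 357.5)² / 357.5 = 0.0566
  pink-flowered: (707 − 715)² / 715 = 0.0895
  white-flowered: (361 − 357.5)² / 357.5 = 0.0343
χ² = 0.0566 + 0.0895 + 0.0343 = 0.1804 ≈ 0.180
Degrees of freedom = 3 − 1 = 2; critical value at α = 0.05 is 5.991.
Since 0.180 < 5.991, we fail to reject the null hypothesis — the data are consistent with the 1:2:1 ratio.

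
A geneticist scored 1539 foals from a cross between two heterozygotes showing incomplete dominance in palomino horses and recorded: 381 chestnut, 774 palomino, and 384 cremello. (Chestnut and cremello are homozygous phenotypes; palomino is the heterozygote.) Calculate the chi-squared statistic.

0.064

With incomplete dominance, a heterozygote × heterozygote cross gives a 1:2:1 phenotypic ratio.
Expected counts for N = 1539 under a 1:2:1 ratio (total parts = 4):
  chestnut: 1539 × 1/4 = 384.75
  palomino: 1539 × 2/4 = 769.5
  cremello: 1539 × 1/4 = 384.75
χ² = Σ (O − E)² / E
  chestnut: (381 − 384.75)² / 384.75 = 0.0365
  palomino: (774 − 769.5)² / 769.5 = 0.0263
  cremello: (384 − 384.75)² / 384.75 = 0.0015
χ² = 0.0365 + 0.0263 + 0.0015 = 0.0643 ≈ 0.064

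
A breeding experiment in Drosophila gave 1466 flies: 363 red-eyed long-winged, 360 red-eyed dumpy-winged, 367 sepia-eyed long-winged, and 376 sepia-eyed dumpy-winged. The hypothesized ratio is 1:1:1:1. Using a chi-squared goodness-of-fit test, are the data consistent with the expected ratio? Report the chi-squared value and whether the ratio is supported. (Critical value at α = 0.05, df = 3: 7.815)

0.396; consistent

Under the 1:1:1:1 hypothesis (Σ ratio = 4, N = 1466):
  red-eyed long-winged: 1466 × 1/4 = 366.5
  red-eyed dumpy-winged: 1466 × 1/4 = 366.5
  sepia-eyed long-winged: 1466 × 1/4 = 366.5
  sepia-eyed dumpy-winged: 1466 × 1/4 = 366.5
χ² = Σ (O − E)² / E
  red-eyed long-winged: (363 − 366.5)² / 366.5 = 0.0334
  red-eyed dumpy-winged: (360 − 366.5)² / 366.5 = 0.1153
  sepia-eyed long-winged: (367 − 366.5)² / 366.5 = 0.0007
  sepia-eyed dumpy-winged: (376 − 366.5)² / 366.5 = 0.2462
χ² = 0.0334 + 0.1153 + 0.0007 + 0.2462 = 0.3956 ≈ 0.396
Degrees of freedom = 4 − 1 = 3; critical value at α = 0.05 is 7.815.
Since 0.396 < 7.815, we fail to reject the null hypothesis — the data are consistent with the 1:1:1:1 ratio.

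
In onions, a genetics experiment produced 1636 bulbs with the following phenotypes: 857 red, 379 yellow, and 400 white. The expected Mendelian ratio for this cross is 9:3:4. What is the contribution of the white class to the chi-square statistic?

Under the 9:3:4 hypothesis (Σ ratio = 16, N = 1636):
  red: 1636 × 9/16 = 920.25
  yellow: 1636 × 3/16 = 306.75
  white: 1636 × 4/16 = 409
Contribution of white: (400 − 409)² / 409 = 0.1980

0.198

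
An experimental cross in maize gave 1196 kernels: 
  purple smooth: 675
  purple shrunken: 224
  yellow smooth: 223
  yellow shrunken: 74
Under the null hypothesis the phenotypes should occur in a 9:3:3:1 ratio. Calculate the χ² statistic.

0.022

Total ratio parts = 16. Expected numbers out of 1196:
  purple smooth: 1196 × 9/16 = 672.75
  purple shrunken: 1196 × 3/16 = 224.25
  yellow smooth: 1196 × 3/16 = 224.25
  yellow shrunken: 1196 × 1/16 = 74.75
χ² = Σ (O − E)² / E
  purple smooth: (675 − 672.75)² / 672.75 = 0.0075
  purple shrunken: (224 − 224.25)² / 224.25 = 0.0003
  yellow smooth: (223 − 224.25)² / 224.25 = 0.0070
  yellow shrunken: (74 − 74.75)² / 74.75 = 0.0075
χ² = 0.0075 + 0.0003 + 0.0070 + 0.0075 = 0.0223 ≈ 0.022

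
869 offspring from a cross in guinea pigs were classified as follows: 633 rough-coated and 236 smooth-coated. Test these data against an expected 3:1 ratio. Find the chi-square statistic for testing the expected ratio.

The 3:1 ratio has 4 parts, so with N = 869 the expected counts are:
  rough-coated: 869 × 3/4 = 651.75
  smooth-coated: 869 × 1/4 = 217.25
χ² = Σ (O − E)² / E
  rough-coated: (633 − 651.75)² / 651.75 = 0.5394
  smooth-coated: (236 − 217.25)² / 217.25 = 1.6182
χ² = 0.5394 + 1.6182 = 2.1576 ≈ 2.158

2.158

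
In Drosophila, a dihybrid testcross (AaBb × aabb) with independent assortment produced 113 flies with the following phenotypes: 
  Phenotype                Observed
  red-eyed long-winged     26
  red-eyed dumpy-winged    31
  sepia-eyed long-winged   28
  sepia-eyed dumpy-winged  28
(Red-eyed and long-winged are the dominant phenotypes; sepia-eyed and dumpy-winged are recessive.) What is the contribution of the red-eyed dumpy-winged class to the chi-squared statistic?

A dihybrid testcross with independent assortment gives a 1:1:1:1 ratio.
The 1:1:1:1 ratio has 4 parts, so with N = 113 the expected counts are:
  red-eyed long-winged: 113 × 1/4 = 28.25
  red-eyed dumpy-winged: 113 × 1/4 = 28.25
  sepia-eyed long-winged: 113 × 1/4 = 28.25
  sepia-eyed dumpy-winged: 113 × 1/4 = 28.25
Contribution of red-eyed dumpy-winged: (31 − 28.25)² / 28.25 = 0.2677

0.268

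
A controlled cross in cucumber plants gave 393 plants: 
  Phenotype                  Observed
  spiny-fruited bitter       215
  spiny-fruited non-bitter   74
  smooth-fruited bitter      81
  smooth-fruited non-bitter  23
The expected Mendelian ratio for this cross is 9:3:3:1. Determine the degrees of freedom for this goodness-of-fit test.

3

A goodness-of-fit test with 4 phenotype classes has df = 4 − 1 = 3.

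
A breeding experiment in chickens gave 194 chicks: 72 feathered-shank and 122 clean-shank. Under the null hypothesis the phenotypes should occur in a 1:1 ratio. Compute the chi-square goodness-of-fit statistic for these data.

12.887

The 1:1 ratio has 2 parts, so with N = 194 the expected counts are:
  feathered-shank: 194 × 1/2 = 97
  clean-shank: 194 × 1/2 = 97
χ² = Σ (O − E)² / E
  feathered-shank: (72 − 97)² / 97 = 6.4433
  clean-shank: (122 − 97)² / 97 = 6.4433
χ² = 6.4433 + 6.4433 = 12.8866 ≈ 12.887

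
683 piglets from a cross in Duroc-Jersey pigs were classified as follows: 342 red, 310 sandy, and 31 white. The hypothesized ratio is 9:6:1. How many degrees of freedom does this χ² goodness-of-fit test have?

2

A goodness-of-fit test with 3 phenotype classes has df = 3 − 1 = 2.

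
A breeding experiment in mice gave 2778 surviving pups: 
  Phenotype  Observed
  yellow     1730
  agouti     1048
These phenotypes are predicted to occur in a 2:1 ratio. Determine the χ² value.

The 2:1 ratio has 3 parts, so with N = 2778 the expected counts are:
  yellow: 2778 × 2/3 = 1852
  agouti: 2778 × 1/3 = 926
χ² = Σ (O − E)² / E
  yellow: (1730 − 1852)² / 1852 = 8.0367
  agouti: (1048 − 926)² / 926 = 16.0734
χ² = 8.0367 + 16.0734 = 24.1101 ≈ 24.110

24.110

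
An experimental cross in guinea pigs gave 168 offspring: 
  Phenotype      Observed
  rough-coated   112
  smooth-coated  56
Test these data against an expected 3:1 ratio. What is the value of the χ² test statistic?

6.222

Expected counts for N = 168 under a 3:1 ratio (total parts = 4):
  rough-coated: 168 × 3/4 = 126
  smooth-coated: 168 × 1/4 = 42
χ² = Σ (O − E)² / E
  rough-coated: (112 − 126)² / 126 = 1.5556
  smooth-coated: (56 − 42)² / 42 = 4.6667
χ² = 1.5556 + 4.6667 = 6.2223 ≈ 6.222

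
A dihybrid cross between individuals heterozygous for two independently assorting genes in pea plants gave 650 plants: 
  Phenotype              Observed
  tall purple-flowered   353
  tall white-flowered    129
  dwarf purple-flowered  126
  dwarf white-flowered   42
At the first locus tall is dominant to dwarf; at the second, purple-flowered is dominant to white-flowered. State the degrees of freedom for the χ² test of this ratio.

3

A dihybrid F₂ with independent assortment and complete dominance at both loci gives a 9:3:3:1 phenotypic ratio.
A goodness-of-fit test with 4 phenotype classes has df = 4 − 1 = 3.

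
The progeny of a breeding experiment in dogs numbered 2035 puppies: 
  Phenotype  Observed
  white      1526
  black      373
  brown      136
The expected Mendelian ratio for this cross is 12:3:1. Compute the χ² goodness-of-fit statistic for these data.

Total ratio parts = 16. Expected numbers out of 2035:
  white: 2035 × 12/16 = 1526.25
  black: 2035 × 3/16 = 381.5625
  brown: 2035 × 1/16 = 127.1875
χ² = Σ (O − E)² / E
  white: (1526 − 1526.25)² / 1526.25 = 0.0000
  black: (373 − 381.5625)² / 381.5625 = 0.1921
  brown: (136 − 127.1875)² / 127.1875 = 0.6106
χ² = 0.0000 + 0.1921 + 0.6106 = 0.8027 ≈ 0.803

0.803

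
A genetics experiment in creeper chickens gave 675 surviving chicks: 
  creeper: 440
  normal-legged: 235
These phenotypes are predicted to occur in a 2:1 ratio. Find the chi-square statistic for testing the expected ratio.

0.667

Total ratio parts = 3. Expected numbers out of 675:
  creeper: 675 × 2/3 = 450
  normal-legged: 675 × 1/3 = 225
χ² = Σ (O − E)² / E
  creeper: (440 − 450)² / 450 = 0.2222
  normal-legged: (235 − 225)² / 225 = 0.4444
χ² = 0.2222 + 0.4444 = 0.6666 ≈ 0.667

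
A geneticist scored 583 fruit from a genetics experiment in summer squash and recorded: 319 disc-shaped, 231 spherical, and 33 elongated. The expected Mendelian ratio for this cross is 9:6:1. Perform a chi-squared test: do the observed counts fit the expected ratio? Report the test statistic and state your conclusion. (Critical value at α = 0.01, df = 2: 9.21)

1.268; consistent

Total ratio parts = 16. Expected numbers out of 583:
  disc-shaped: 583 × 9/16 = 327.9375
  spherical: 583 × 6/16 = 218.625
  elongated: 583 × 1/16 = 36.4375
χ² = Σ (O − E)² / E
  disc-shaped: (319 − 327.9375)² / 327.9375 = 0.2436
  spherical: (231 − 218.625)² / 218.625 = 0.7005
  elongated: (33 − 36.4375)² / 36.4375 = 0.3243
χ² = 0.2436 + 0.7005 + 0.3243 = 1.2684 ≈ 1.268
Degrees of freedom = 3 − 1 = 2; critical value at α = 0.01 is 9.21.
Since 1.268 < 9.21, we fail to reject the null hypothesis — the data are consistent with the 9:6:1 ratio.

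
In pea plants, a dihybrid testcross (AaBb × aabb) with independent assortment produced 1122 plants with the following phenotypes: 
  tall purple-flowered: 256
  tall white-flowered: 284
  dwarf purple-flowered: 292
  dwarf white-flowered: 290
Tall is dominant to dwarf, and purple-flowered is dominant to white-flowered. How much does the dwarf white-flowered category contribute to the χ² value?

A dihybrid testcross with independent assortment gives a 1:1:1:1 ratio.
Under the 1:1:1:1 hypothesis (Σ ratio = 4, N = 1122):
  tall purple-flowered: 1122 × 1/4 = 280.5
  tall white-flowered: 1122 × 1/4 = 280.5
  dwarf purple-flowered: 1122 × 1/4 = 280.5
  dwarf white-flowered: 1122 × 1/4 = 280.5
Contribution of dwarf white-flowered: (290 − 280.5)² / 280.5 = 0.3217

0.322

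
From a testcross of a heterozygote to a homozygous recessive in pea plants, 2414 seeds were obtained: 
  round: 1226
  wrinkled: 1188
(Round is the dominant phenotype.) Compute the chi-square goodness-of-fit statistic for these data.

A testcross of a heterozygote (Aa × aa) gives a 1:1 phenotypic ratio.
Under the 1:1 hypothesis (Σ ratio = 2, N = 2414):
  round: 2414 × 1/2 = 1207
  wrinkled: 2414 × 1/2 = 1207
χ² = Σ (O − E)² / E
  round: (1226 − 1207)² / 1207 = 0.2991
  wrinkled: (1188 − 1207)² / 1207 = 0.2991
χ² = 0.2991 + 0.2991 = 0.5982 ≈ 0.598

0.598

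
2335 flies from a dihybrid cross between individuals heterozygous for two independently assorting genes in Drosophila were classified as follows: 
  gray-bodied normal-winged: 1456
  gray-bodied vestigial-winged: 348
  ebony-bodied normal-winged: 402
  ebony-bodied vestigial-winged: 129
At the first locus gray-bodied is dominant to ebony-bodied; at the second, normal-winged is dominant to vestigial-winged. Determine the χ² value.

38.793

A dihybrid F₂ with independent assortment and complete dominance at both loci gives a 9:3:3:1 phenotypic ratio.
Under the 9:3:3:1 hypothesis (Σ ratio = 16, N = 2335):
  gray-bodied normal-winged: 2335 × 9/16 = 1313.4375
  gray-bodied vestigial-winged: 2335 × 3/16 = 437.8125
  ebony-bodied normal-winged: 2335 × 3/16 = 437.8125
  ebony-bodied vestigial-winged: 2335 × 1/16 = 145.9375
χ² = Σ (O − E)² / E
  gray-bodied normal-winged: (1456 − 1313.4375)² / 1313.4375 = 15.4740
  gray-bodied vestigial-winged: (348 − 437.8125)² / 437.8125 = 18.4241
  ebony-bodied normal-winged: (402 − 437.8125)² / 437.8125 = 2.9294
  ebony-bodied vestigial-winged: (129 − 145.9375)² / 145.9375 = 1.9658
χ² = 15.4740 + 18.4241 + 2.9294 + 1.9658 = 38.7933 ≈ 38.793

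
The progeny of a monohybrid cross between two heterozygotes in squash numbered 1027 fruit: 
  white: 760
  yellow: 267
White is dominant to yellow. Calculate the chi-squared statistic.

0.546

For a monohybrid cross between heterozygotes with complete dominance, the expected phenotypic ratio is 3:1.
Under the 3:1 hypothesis (Σ ratio = 4, N = 1027):
  white: 1027 × 3/4 = 770.25
  yellow: 1027 × 1/4 = 256.75
χ² = Σ (O − E)² / E
  white: (760 − 770.25)² / 770.25 = 0.1364
  yellow: (267 − 256.75)² / 256.75 = 0.4092
χ² = 0.1364 + 0.4092 = 0.5456 ≈ 0.546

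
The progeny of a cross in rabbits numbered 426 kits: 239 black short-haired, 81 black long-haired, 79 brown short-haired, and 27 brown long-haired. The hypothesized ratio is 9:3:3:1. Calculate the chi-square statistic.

Under the 9:3:3:1 hypothesis (Σ ratio = 16, N = 426):
  black short-haired: 426 × 9/16 = 239.625
  black long-haired: 426 × 3/16 = 79.875
  brown short-haired: 426 × 3/16 = 79.875
  brown long-haired: 426 × 1/16 = 26.625
χ² = Σ (O − E)² / E
  black short-haired: (239 − 239.625)² / 239.625 = 0.0016
  black long-haired: (81 − 79.875)² / 79.875 = 0.0158
  brown short-haired: (79 − 79.875)² / 79.875 = 0.0096
  brown long-haired: (27 − 26.625)² / 26.625 = 0.0053
χ² = 0.0016 + 0.0158 + 0.0096 + 0.0053 = 0.0323 ≈ 0.032

0.032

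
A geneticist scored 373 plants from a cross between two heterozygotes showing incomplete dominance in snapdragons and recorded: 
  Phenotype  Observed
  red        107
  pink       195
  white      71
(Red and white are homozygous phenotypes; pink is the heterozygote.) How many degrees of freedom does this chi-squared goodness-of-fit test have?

2

With incomplete dominance, a heterozygote × heterozygote cross gives a 1:2:1 phenotypic ratio.
A goodness-of-fit test with 3 phenotype classes has df = 3 − 1 = 2.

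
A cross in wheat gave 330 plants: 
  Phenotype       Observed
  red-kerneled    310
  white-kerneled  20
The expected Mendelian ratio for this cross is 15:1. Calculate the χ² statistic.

0.020

Total ratio parts = 16. Expected numbers out of 330:
  red-kerneled: 330 × 15/16 = 309.375
  white-kerneled: 330 × 1/16 = 20.625
χ² = Σ (O − E)² / E
  red-kerneled: (310 − 309.375)² / 309.375 = 0.0013
  white-kerneled: (20 − 20.625)² / 20.625 = 0.0189
χ² = 0.0013 + 0.0189 = 0.0202 ≈ 0.020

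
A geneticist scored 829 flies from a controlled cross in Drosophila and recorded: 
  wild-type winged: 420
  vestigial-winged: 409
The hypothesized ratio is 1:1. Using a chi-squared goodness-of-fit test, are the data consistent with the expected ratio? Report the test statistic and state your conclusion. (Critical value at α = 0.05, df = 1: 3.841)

0.146; consistent

Under the 1:1 hypothesis (Σ ratio = 2, N = 829):
  wild-type winged: 829 × 1/2 = 414.5
  vestigial-winged: 829 × 1/2 = 414.5
χ² = Σ (O − E)² / E
  wild-type winged: (420 − 414.5)² / 414.5 = 0.0730
  vestigial-winged: (409 − 414.5)² / 414.5 = 0.0730
χ² = 0.0730 + 0.0730 = 0.146
Degrees of freedom = 2 − 1 = 1; critical value at α = 0.05 is 3.841.
Since 0.146 < 3.841, we fail to reject the null hypothesis — the data are consistent with the 1:1 ratio.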